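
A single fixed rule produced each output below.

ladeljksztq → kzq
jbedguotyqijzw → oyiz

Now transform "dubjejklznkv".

Rule — keep every other character starting from the first (positions 1st, 3rd, 5th, ...), then delete the first 3 characters.
"dubjejklznkv" → "dbekzk" → "kzk".

kzk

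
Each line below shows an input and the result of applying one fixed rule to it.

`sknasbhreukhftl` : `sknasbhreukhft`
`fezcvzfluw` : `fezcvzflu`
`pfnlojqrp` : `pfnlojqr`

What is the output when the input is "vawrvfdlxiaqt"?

Looking at the pairs, the operation is to delete the last character.
For "vawrvfdlxiaqt" the result is "vawrvfdlxiaq".

vawrvfdlxiaq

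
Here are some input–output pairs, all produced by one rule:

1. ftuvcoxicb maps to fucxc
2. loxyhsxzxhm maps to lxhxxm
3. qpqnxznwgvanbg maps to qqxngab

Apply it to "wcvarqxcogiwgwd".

wvrxoigd

What's happening: keep every other character starting from the first (positions 1st, 3rd, 5th, ...).
"wcvarqxcogiwgwd" → "wvrxoigd".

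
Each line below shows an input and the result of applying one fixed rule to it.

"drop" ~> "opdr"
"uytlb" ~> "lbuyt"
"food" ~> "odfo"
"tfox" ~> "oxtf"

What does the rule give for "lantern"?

The rule is to move the last 2 characters to the front (rotate right by 2).
Applying that to "lantern" gives "rnlante".

rnlante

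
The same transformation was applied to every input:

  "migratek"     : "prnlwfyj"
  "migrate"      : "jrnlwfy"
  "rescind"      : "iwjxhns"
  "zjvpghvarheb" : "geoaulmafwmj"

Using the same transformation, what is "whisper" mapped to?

The transformation: shift every letter 5 places forward in the alphabet (wrapping around), then move the last character to the front.
On "whisper": the first step gives "bmnxujw", and the second then gives "wbmnxuj".

wbmnxuj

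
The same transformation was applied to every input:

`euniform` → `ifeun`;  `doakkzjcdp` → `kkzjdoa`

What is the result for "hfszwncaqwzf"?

In each case the input is transformed by: delete the last 3 characters, then move the first 3 characters to the end (rotate left by 3).
Working it through for "hfszwncaqwzf": intermediate "hfszwncaq", final "zwncaqhfs".

zwncaqhfs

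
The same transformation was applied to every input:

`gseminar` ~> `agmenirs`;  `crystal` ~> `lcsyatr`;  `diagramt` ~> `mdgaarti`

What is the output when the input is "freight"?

In each case the input is transformed by: swap each adjacent pair of characters (1↔2, 3↔4, ...), then swap the first and last characters.
On "freight": the first step gives "rfiehgt", and the second then gives "tfiehgr".

tfiehgr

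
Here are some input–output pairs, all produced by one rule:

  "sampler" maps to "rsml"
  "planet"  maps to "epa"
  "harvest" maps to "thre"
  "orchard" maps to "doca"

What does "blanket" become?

tbak

What's happening: keep every other character starting from the first (positions 1st, 3rd, 5th, ...), then move the last character to the front.
On "blanket": the first step gives "bakt", and the second then gives "tbak".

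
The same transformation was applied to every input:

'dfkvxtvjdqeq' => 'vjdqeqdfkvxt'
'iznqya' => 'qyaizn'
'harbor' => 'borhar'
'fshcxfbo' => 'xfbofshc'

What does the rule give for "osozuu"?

Looking at the pairs, the operation is to swap the front and back halves of the string.
Doing the same to "osozuu": "zuuoso".

zuuoso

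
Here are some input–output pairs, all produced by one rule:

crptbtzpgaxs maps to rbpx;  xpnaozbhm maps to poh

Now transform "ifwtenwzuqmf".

fezm

Rule — keep one character in every 3, starting at position 2 (positions 2nd, 5th, 8th, ...).
"ifwtenwzuqmf" → "fezm".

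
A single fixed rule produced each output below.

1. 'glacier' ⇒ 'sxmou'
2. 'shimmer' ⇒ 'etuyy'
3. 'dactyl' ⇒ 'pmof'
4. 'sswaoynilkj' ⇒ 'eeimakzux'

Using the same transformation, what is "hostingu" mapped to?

taefuz

The transformation: delete the last 2 characters, then shift every letter 12 places forward in the alphabet (wrapping around).
Working it through for "hostingu": intermediate "hostin", final "taefuz".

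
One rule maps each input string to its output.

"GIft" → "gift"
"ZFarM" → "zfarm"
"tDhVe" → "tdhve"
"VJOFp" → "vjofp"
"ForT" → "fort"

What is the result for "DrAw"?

Each output is the input with this applied: convert every letter to lowercase.
Doing the same to "DrAw": "draw".

draw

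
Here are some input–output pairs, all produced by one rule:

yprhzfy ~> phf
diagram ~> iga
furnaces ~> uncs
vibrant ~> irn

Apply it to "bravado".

rvd

What's happening: keep every other character starting from the second (positions 2nd, 4th, 6th, ...).
Doing the same to "bravado": "rvd".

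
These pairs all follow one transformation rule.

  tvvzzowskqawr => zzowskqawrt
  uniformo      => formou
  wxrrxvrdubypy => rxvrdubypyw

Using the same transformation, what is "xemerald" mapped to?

eraldx

What's happening: move the first character to the end, then delete the first 2 characters.
For "xemerald", step one produces "emeraldx"; step two turns that into "eraldx".
(Check on "tvvzzowskqawr": → "vvzzowskqawrt" → "zzowskqawrt" ✓)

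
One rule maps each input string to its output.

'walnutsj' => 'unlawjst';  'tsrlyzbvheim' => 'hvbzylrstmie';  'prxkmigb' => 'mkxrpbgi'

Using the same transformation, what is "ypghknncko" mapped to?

Looking at the pairs, the operation is to move the last 3 characters to the front (rotate right by 3), then reverse the string.
For "ypghknncko" the result is "nnkhgpyokc".

nnkhgpyokc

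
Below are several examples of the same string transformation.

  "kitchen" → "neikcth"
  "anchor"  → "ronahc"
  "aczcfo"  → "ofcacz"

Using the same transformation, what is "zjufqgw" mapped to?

wgjzfuq

The rule is to move the last 2 characters to the front (rotate right by 2), then swap each adjacent pair of characters (1↔2, 3↔4, ...).
Applying both steps to "zjufqgw": "gwzjufq", then "wgjzfuq".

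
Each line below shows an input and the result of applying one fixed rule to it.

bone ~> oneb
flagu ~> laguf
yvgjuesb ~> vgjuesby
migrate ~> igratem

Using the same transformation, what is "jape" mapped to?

apej

Rule — move the first character to the end.
For "jape" the result is "apej".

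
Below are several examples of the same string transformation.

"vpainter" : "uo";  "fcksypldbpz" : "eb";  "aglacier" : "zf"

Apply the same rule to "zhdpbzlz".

yg

In each case the input is transformed by: shift every letter 1 place backward in the alphabet (wrapping around), then keep only the first 2 characters.
For "zhdpbzlz", step one produces "ygcoayky"; step two turns that into "yg".
(Check on "vpainter": → "uozhmsdq" → "uo" ✓)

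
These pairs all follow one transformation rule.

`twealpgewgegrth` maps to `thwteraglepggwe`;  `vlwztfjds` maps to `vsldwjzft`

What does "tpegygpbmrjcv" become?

tvpcejgrymgbp

The transformation: take characters alternately from the front and the back (1st, last, 2nd, 2nd-last, ...).
So "tpegygpbmrjcv" becomes "tvpcejgrymgbp".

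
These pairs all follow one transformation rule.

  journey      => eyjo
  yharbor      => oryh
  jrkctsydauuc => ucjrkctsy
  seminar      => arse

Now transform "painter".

In each case the input is transformed by: move the last 2 characters to the front (rotate right by 2), then delete the last 3 characters.
On "painter": the first step gives "erpaint", and the second then gives "erpa".

erpa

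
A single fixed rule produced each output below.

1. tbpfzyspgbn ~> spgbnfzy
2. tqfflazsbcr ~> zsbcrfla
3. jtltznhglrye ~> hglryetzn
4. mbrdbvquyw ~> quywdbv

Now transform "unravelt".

In each case the input is transformed by: delete the first 3 characters, then move the first 3 characters to the end (rotate left by 3).
"unravelt" → "avelt" → "ltave".

ltave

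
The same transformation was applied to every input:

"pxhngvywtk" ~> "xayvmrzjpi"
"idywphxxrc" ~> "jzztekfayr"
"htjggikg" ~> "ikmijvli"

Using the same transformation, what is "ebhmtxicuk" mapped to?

zkewmgdjov

Rule — swap the front and back halves of the string, then shift every letter 2 places forward in the alphabet (wrapping around).
Working it through for "ebhmtxicuk": intermediate "xicukebhmt", final "zkewmgdjov".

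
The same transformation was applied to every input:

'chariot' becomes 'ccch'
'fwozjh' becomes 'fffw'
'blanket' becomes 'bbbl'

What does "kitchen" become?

Looking at the pairs, the operation is to repeat every character 3 times, then keep only the first 4 characters.
"kitchen" → "kkkiiitttccchhheeennn" → "kkki".

kkki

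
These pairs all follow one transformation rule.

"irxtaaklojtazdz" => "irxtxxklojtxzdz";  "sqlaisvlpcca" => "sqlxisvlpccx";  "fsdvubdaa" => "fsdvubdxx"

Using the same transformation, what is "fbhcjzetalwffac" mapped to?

The transformation: replace every "a" with "x".
Doing the same to "fbhcjzetalwffac": "fbhcjzetxlwffxc".

fbhcjzetxlwffxc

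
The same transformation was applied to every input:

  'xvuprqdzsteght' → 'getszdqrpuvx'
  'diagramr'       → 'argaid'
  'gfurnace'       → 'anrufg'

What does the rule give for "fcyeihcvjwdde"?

dwjvchieycf

What's happening: delete the last 2 characters, then reverse the string.
Starting from "fcyeihcvjwdde": after the first operation, "fcyeihcvjwd"; after the second, "dwjvchieycf".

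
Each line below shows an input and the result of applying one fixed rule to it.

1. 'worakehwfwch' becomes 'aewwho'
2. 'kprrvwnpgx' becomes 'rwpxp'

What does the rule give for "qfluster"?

The transformation: keep every other character starting from the second (positions 2nd, 4th, 6th, ...), then move the first character to the end.
Starting from "qfluster": after the first operation, "futr"; after the second, "utrf".

utrf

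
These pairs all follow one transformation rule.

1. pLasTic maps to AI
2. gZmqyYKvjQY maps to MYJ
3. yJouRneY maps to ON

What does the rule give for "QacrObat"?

Rule — keep one character in every 3, starting at position 3 (positions 3rd, 6th, 9th, ...), then convert every letter to uppercase.
On "QacrObat": the first step gives "cb", and the second then gives "CB".

CB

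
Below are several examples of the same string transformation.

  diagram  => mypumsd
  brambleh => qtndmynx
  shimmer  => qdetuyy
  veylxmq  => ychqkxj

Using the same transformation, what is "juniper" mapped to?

Looking at the pairs, the operation is to shift every letter 12 places forward in the alphabet (wrapping around), then move the last 2 characters to the front (rotate right by 2).
Working it through for "juniper": intermediate "vgzubqd", final "qdvgzub".

qdvgzub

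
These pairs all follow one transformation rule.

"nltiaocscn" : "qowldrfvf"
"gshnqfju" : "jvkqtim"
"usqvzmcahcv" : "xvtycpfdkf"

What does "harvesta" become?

kduyhvw

The transformation: delete the last character, then shift every letter 3 places forward in the alphabet (wrapping around).
For "harvesta", step one produces "harvest"; step two turns that into "kduyhvw".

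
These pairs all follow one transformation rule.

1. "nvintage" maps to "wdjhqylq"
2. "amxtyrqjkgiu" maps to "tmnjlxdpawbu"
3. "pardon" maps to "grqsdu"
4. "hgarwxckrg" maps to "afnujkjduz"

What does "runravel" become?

dyhouxqu

The rule is to shift every letter 3 places forward in the alphabet (wrapping around), then swap the front and back halves of the string.
On "runravel": the first step gives "uxqudyho", and the second then gives "dyhouxqu".
(Check on "hgarwxckrg": → "kjduzafnuj" → "afnujkjduz" ✓)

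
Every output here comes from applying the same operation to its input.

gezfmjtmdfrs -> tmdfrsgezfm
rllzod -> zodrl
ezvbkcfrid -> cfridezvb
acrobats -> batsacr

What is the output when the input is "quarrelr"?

In each case the input is transformed by: swap the front and back halves of the string, then delete the last character.
On "quarrelr": the first step gives "relrquar", and the second then gives "relrqua".

relrqua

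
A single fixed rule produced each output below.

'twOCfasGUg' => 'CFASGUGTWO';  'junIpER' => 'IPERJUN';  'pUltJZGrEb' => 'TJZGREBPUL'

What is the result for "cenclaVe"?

CLAVECEN

Each output is the input with this applied: move the first 3 characters to the end (rotate left by 3), then convert every letter to uppercase.
On "cenclaVe": the first step gives "claVecen", and the second then gives "CLAVECEN".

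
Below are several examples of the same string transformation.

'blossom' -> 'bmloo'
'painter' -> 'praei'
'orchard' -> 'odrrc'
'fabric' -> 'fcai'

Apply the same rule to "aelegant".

atenla

Rule — take characters alternately from the front and the back (1st, last, 2nd, 2nd-last, ...), then delete the last 2 characters.
"aelegant" → "atenla".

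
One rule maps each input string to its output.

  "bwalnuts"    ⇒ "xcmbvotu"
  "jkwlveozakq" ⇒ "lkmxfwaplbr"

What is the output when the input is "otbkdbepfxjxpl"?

uplcceqfygykmq

The pattern: shift every letter 1 place forward in the alphabet (wrapping around), then swap each adjacent pair of characters (1↔2, 3↔4, ...).
On "otbkdbepfxjxpl" that produces "uplcceqfygykmq".
(Check on "jkwlveozakq": → "klxmwfpablr" → "lkmxfwaplbr" ✓)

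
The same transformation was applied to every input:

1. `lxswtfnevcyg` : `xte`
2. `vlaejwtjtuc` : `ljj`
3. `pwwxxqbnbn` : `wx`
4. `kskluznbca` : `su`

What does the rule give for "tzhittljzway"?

ztj

The transformation: delete the last 3 characters, then keep one character in every 3, starting at position 2 (positions 2nd, 5th, 8th, ...).
Working it through for "tzhittljzway": intermediate "tzhittljz", final "ztj".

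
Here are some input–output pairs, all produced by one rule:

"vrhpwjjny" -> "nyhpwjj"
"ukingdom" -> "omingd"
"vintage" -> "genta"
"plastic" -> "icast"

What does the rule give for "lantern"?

rnnte

The transformation: delete the first 2 characters, then move the last 2 characters to the front (rotate right by 2).
Starting from "lantern": after the first operation, "ntern"; after the second, "rnnte".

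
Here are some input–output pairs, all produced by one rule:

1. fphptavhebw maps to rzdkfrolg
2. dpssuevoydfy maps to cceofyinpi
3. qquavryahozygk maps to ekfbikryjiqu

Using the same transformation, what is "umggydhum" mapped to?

qqinrew

Looking at the pairs, the operation is to delete the first 2 characters, then shift every letter 10 places forward in the alphabet (wrapping around).
Doing the same to "umggydhum": "qqinrew".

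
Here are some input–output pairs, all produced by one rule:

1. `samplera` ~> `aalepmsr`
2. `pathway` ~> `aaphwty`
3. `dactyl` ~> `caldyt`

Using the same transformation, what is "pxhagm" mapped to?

gamhxp

The pattern: sort the characters into alphabetical order, then swap each adjacent pair of characters (1↔2, 3↔4, ...).
Working it through for "pxhagm": intermediate "aghmpx", final "gamhxp".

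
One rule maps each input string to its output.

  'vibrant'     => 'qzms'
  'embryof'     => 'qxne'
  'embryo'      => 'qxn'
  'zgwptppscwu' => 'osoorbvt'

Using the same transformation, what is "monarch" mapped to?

zqbg

In each case the input is transformed by: delete the first 3 characters, then shift every letter 1 place backward in the alphabet (wrapping around).
On "monarch": the first step gives "arch", and the second then gives "zqbg".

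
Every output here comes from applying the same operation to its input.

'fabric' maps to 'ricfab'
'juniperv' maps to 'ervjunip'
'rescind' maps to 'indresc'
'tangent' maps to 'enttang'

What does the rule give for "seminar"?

narsemi

Each output is the input with this applied: move the last 3 characters to the front (rotate right by 3).
On "seminar" that produces "narsemi".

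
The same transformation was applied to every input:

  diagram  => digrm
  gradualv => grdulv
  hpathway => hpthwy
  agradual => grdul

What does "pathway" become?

pthwy

Looking at the pairs, the operation is to remove every "a".
On "pathway" that produces "pthwy".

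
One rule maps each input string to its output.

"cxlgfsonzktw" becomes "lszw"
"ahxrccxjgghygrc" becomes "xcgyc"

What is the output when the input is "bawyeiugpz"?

Looking at the pairs, the operation is to keep one character in every 3, starting at position 3 (positions 3rd, 6th, 9th, ...).
Applying that to "bawyeiugpz" gives "wip".

wip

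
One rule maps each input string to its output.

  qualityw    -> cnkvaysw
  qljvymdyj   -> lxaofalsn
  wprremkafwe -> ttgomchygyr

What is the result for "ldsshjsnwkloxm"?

In each case the input is transformed by: shift every letter 2 places forward in the alphabet (wrapping around), then move the first 2 characters to the end (rotate left by 2).
On "ldsshjsnwkloxm": the first step gives "nfuujlupymnqzo", and the second then gives "uujlupymnqzonf".
(Check on "wprremkafwe": → "yrttgomchyg" → "ttgomchygyr" ✓)

uujlupymnqzonf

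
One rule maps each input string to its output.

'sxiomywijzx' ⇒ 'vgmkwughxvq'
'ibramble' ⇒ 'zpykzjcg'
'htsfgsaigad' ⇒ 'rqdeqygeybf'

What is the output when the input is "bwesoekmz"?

ucqmcikxz

In each case the input is transformed by: shift every letter 2 places backward in the alphabet (wrapping around), then move the first character to the end.
Applying both steps to "bwesoekmz": "zucqmcikx", then "ucqmcikxz".
(Check on "htsfgsaigad": → "frqdeqygeyb" → "rqdeqygeybf" ✓)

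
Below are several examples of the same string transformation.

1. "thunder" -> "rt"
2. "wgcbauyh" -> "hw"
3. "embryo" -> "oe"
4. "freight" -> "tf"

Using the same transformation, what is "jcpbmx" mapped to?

xj

The rule is to move the first character to the end, then keep only the last 2 characters.
On "jcpbmx": the first step gives "cpbmxj", and the second then gives "xj".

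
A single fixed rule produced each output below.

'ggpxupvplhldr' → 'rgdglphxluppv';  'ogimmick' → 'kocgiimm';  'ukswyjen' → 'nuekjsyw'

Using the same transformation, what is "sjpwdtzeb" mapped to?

bsejzptwd

Each output is the input with this applied: reverse the string, then take characters alternately from the front and the back (1st, last, 2nd, 2nd-last, ...).
Starting from "sjpwdtzeb": after the first operation, "beztdwpjs"; after the second, "bsejzptwd".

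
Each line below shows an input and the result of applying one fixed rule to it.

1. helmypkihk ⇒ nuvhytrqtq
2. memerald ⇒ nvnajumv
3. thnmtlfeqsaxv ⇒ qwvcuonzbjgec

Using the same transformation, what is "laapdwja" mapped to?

jjymfsju

The pattern: move the first character to the end, then shift every letter 9 places forward in the alphabet (wrapping around).
For "laapdwja", step one produces "aapdwjal"; step two turns that into "jjymfsju".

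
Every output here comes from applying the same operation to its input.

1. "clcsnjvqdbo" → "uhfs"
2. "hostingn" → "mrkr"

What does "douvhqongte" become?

The transformation: shift every letter 4 places forward in the alphabet (wrapping around), then keep only the last 4 characters.
Working it through for "douvhqongte": intermediate "hsyzlusrkxi", final "rkxi".

rkxi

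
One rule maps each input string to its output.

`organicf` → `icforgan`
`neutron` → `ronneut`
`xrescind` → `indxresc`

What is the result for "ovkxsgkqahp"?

ahpovkxsgkq

In each case the input is transformed by: move the last 3 characters to the front (rotate right by 3).
Doing the same to "ovkxsgkqahp": "ahpovkxsgkq".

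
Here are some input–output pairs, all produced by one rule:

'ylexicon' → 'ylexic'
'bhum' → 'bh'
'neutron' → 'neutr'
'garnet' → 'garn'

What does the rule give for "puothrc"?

puoth

The transformation: delete the last 2 characters.
On "puothrc" that produces "puoth".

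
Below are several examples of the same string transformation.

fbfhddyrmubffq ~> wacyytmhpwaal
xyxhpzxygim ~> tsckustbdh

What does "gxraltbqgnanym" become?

What's happening: shift every letter 5 places backward in the alphabet (wrapping around), then delete the first character.
On "gxraltbqgnanym" that produces "smvgowlbivith".
(Check on "fbfhddyrmubffq": → "awacyytmhpwaal" → "wacyytmhpwaal" ✓)

smvgowlbivith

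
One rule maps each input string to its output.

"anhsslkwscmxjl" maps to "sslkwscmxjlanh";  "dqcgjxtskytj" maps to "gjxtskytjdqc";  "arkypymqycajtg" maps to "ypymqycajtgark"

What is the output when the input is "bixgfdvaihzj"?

In each case the input is transformed by: move the first 3 characters to the end (rotate left by 3).
Applying that to "bixgfdvaihzj" gives "gfdvaihzjbix".

gfdvaihzjbix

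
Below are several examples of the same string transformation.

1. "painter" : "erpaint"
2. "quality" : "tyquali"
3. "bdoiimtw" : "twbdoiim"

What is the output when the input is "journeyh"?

yhjourne

What's happening: move the last 2 characters to the front (rotate right by 2).
Applying that to "journeyh" gives "yhjourne".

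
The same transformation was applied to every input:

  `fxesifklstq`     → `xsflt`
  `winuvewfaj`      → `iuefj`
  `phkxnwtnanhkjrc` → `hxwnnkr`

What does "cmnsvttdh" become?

mstd

Each output is the input with this applied: keep every other character starting from the second (positions 2nd, 4th, 6th, ...).
For "cmnsvttdh" the result is "mstd".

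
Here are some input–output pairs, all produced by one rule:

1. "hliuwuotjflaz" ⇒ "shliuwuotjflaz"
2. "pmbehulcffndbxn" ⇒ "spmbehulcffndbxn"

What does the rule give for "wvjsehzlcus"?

The rule is to prepend "s".
"wvjsehzlcus" → "swvjsehzlcus".

swvjsehzlcus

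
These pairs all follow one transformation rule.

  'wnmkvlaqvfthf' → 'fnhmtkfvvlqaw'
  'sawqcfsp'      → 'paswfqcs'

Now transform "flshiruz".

What's happening: take characters alternately from the front and the back (1st, last, 2nd, 2nd-last, ...), then move the first character to the end.
Starting from "flshiruz": after the first operation, "fzlusrhi"; after the second, "zlusrhif".

zlusrhif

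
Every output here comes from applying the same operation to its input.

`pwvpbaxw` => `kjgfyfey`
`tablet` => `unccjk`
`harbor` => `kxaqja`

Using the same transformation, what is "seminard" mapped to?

The transformation: shift every letter 9 places forward in the alphabet (wrapping around), then swap the front and back halves of the string.
So "seminard" becomes "wjambnvr".
(Check on "tablet": → "cjkunc" → "unccjk" ✓)

wjambnvr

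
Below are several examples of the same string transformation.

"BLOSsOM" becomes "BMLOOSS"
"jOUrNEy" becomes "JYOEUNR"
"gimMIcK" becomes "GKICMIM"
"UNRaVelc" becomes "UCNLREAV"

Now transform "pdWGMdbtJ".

PJDTWBGDM

The transformation: take characters alternately from the front and the back (1st, last, 2nd, 2nd-last, ...), then convert every letter to uppercase.
Starting from "pdWGMdbtJ": after the first operation, "pJdtWbGdM"; after the second, "PJDTWBGDM".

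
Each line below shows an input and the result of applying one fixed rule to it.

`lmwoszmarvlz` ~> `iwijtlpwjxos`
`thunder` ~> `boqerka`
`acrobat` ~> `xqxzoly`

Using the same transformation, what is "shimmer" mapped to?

Rule — shift every letter 3 places backward in the alphabet (wrapping around), then move the last 2 characters to the front (rotate right by 2).
Applying both steps to "shimmer": "pefjjbo", then "bopefjj".
(Check on "lmwoszmarvlz": → "ijtlpwjxosiw" → "iwijtlpwjxos" ✓)

bopefjj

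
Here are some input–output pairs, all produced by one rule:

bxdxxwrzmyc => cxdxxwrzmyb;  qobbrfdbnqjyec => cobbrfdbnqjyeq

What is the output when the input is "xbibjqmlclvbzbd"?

Each output is the input with this applied: swap the first and last characters.
Doing the same to "xbibjqmlclvbzbd": "dbibjqmlclvbzbx".

dbibjqmlclvbzbx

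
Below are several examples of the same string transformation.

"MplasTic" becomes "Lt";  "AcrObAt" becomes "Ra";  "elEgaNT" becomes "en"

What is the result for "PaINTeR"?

iE

Looking at the pairs, the operation is to flip the case of every letter, then keep one character in every 3, starting at position 3 (positions 3rd, 6th, 9th, ...).
For "PaINTeR", step one produces "pAintEr"; step two turns that into "iE".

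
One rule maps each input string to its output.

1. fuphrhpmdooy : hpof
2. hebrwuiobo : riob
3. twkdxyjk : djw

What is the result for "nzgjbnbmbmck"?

jbmn

Each output is the input with this applied: move the first 3 characters to the end (rotate left by 3), then keep one character in every 3, starting at position 1 (positions 1st, 4th, 7th, ...).
Starting from "nzgjbnbmbmck": after the first operation, "jbnbmbmcknzg"; after the second, "jbmn".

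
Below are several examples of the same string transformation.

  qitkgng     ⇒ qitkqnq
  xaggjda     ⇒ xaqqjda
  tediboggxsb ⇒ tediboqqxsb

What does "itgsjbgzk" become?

The rule is to replace every "g" with "q".
Doing the same to "itgsjbgzk": "itqsjbqzk".

itqsjbqzk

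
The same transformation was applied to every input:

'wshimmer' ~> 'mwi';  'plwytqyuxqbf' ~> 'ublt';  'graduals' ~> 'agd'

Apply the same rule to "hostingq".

nht

The rule is to swap the front and back halves of the string, then keep one character in every 3, starting at position 2 (positions 2nd, 5th, 8th, ...).
Starting from "hostingq": after the first operation, "ingqhost"; after the second, "nht".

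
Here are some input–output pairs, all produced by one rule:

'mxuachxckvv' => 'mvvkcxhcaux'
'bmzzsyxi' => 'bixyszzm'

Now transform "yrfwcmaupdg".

ygdpuamcwfr

Rule — move the first character to the end, then reverse the string.
So "yrfwcmaupdg" becomes "ygdpuamcwfr".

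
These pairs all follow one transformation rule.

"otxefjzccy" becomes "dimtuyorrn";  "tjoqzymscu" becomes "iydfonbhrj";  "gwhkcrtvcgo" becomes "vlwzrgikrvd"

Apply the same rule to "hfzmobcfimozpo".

Looking at the pairs, the operation is to shift every letter 11 places backward in the alphabet (wrapping around).
Doing the same to "hfzmobcfimozpo": "wuobdqruxbdoed".

wuobdqruxbdoed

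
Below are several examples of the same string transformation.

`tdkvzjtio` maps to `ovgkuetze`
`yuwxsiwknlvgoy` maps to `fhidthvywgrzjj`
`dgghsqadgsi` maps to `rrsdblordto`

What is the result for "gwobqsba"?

Each output is the input with this applied: shift every letter 11 places forward in the alphabet (wrapping around), then move the first character to the end.
On "gwobqsba": the first step gives "rhzmbdml", and the second then gives "hzmbdmlr".

hzmbdmlr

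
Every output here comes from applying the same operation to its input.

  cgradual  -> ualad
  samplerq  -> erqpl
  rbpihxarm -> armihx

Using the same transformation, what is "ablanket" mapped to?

ketan

Each output is the input with this applied: delete the first 3 characters, then move the last 3 characters to the front (rotate right by 3).
On "ablanket" that produces "ketan".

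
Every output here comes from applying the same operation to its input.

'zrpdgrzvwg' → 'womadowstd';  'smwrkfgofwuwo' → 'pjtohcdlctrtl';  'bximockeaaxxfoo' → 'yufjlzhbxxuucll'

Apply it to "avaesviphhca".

xsxbpsfmeezx

The transformation: shift every letter 3 places backward in the alphabet (wrapping around).
"avaesviphhca" → "xsxbpsfmeezx".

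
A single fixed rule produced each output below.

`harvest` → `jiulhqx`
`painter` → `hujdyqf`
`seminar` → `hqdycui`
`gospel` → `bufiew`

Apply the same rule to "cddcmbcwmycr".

hsocmsrcstts

What's happening: shift every letter 10 places backward in the alphabet (wrapping around), then reverse the string.
Working it through for "cddcmbcwmycr": intermediate "sttscrsmcosh", final "hsocmsrcstts".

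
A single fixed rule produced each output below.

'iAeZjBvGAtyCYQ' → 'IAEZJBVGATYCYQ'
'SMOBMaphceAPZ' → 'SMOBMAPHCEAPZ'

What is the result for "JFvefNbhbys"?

JFVEFNBHBYS

Looking at the pairs, the operation is to convert every letter to uppercase.
"JFvefNbhbys" → "JFVEFNBHBYS".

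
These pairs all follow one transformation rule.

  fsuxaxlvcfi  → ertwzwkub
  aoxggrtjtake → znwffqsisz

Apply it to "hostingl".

gnrshm

The pattern: shift every letter 1 place backward in the alphabet (wrapping around), then delete the last 2 characters.
On "hostingl": the first step gives "gnrshmfk", and the second then gives "gnrshm".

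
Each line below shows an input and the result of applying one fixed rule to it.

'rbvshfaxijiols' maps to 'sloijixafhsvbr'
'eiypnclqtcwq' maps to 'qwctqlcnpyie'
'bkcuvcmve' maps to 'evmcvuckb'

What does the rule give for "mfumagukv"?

vkugamufm

Looking at the pairs, the operation is to reverse the string.
Applying that to "mfumagukv" gives "vkugamufm".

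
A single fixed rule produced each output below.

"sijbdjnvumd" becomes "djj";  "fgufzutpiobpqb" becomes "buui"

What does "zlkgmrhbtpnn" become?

In each case the input is transformed by: move the last 3 characters to the front (rotate right by 3), then keep one character in every 3, starting at position 3 (positions 3rd, 6th, 9th, ...).
Applying both steps to "zlkgmrhbtpnn": "pnnzlkgmrhbt", then "nkrt".

nkrt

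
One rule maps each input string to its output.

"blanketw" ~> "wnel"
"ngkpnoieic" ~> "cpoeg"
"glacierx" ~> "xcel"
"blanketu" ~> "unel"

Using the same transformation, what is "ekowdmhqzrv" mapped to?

rwmqk

Rule — keep every other character starting from the second (positions 2nd, 4th, 6th, ...), then swap the first and last characters.
Applying both steps to "ekowdmhqzrv": "kwmqr", then "rwmqk".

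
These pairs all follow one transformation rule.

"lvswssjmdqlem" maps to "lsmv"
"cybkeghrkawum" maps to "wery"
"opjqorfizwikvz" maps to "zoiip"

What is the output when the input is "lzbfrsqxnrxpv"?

xrxz

The rule is to keep one character in every 3, starting at position 2 (positions 2nd, 5th, 8th, ...), then swap the first and last characters.
Starting from "lzbfrsqxnrxpv": after the first operation, "zrxx"; after the second, "xrxz".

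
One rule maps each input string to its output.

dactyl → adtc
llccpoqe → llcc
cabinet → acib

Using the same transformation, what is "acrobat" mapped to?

The pattern: swap each adjacent pair of characters (1↔2, 3↔4, ...), then keep only the first 4 characters.
"acrobat" → "caor".

caor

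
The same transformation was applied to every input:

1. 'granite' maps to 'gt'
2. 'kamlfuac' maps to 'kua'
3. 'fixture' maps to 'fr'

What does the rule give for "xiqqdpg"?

xp

The pattern: swap each adjacent pair of characters (1↔2, 3↔4, ...), then keep one character in every 3, starting at position 2 (positions 2nd, 5th, 8th, ...).
"xiqqdpg" → "ixqqpdg" → "xp".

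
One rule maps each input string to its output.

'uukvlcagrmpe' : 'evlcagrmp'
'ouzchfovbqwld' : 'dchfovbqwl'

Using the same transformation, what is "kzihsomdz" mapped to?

zhsomd

The transformation: delete the first 3 characters, then move the last character to the front.
Applying both steps to "kzihsomdz": "hsomdz", then "zhsomd".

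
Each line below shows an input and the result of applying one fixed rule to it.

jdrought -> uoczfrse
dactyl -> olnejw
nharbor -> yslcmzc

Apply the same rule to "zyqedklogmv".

kjbpovwzrxg

The transformation: shift every letter 11 places forward in the alphabet (wrapping around).
Applying that to "zyqedklogmv" gives "kjbpovwzrxg".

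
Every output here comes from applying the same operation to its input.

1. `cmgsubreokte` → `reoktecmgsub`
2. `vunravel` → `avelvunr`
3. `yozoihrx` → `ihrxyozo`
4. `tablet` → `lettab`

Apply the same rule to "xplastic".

In each case the input is transformed by: swap the front and back halves of the string.
"xplastic" → "sticxpla".

sticxpla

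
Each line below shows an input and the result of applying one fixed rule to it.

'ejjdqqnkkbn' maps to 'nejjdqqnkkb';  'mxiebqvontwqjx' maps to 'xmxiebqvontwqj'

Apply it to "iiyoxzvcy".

yiiyoxzvc

The pattern: move the last character to the front.
On "iiyoxzvcy" that produces "yiiyoxzvc".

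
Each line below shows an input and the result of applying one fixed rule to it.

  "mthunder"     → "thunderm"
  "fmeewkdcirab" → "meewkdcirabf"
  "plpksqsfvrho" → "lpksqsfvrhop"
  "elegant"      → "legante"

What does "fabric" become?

The transformation: move the first character to the end.
So "fabric" becomes "abricf".

abricf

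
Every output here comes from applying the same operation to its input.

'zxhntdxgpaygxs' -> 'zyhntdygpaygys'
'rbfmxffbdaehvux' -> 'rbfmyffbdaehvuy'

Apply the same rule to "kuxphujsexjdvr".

kuyphujseyjdvr

Each output is the input with this applied: replace every "x" with "y".
Applying that to "kuxphujsexjdvr" gives "kuyphujseyjdvr".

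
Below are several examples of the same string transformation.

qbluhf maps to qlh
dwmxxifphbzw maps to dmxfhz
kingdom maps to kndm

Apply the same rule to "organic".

Looking at the pairs, the operation is to keep every other character starting from the first (positions 1st, 3rd, 5th, ...).
So "organic" becomes "ognc".

ognc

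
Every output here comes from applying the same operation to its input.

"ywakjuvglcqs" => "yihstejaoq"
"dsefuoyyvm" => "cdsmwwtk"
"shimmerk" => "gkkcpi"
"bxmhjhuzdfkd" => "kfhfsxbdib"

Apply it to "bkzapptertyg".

Each output is the input with this applied: delete the first 2 characters, then shift every letter 2 places backward in the alphabet (wrapping around).
For "bkzapptertyg", step one produces "zapptertyg"; step two turns that into "xynnrcprwe".

xynnrcprwe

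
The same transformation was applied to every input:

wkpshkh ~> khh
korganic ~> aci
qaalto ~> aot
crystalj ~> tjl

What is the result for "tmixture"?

Each output is the input with this applied: swap each adjacent pair of characters (1↔2, 3↔4, ...), then keep only the last 3 characters.
Working it through for "tmixture": intermediate "mtxiuter", final "ter".
(Check on "qaalto": → "aqlaot" → "aot" ✓)

ter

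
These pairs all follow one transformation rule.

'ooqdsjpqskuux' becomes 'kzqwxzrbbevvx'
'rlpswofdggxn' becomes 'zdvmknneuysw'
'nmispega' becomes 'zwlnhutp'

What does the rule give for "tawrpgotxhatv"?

ywnvaeohacahd

What's happening: move the first 3 characters to the end (rotate left by 3), then shift every letter 7 places forward in the alphabet (wrapping around).
Applying that to "tawrpgotxhatv" gives "ywnvaeohacahd".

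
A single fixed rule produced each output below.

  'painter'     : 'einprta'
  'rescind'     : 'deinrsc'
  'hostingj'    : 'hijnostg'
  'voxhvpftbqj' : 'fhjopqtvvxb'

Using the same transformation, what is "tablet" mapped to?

beltta

The transformation: sort the characters into alphabetical order, then move the first character to the end.
For "tablet", step one produces "abeltt"; step two turns that into "beltta".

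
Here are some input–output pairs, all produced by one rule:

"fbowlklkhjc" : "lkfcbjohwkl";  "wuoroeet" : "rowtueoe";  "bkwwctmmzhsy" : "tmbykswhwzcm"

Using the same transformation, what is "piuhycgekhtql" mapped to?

Each output is the input with this applied: take characters alternately from the front and the back (1st, last, 2nd, 2nd-last, ...), then move the last 2 characters to the front (rotate right by 2).
Applying both steps to "piuhycgekhtql": "pliquthhykceg", then "egpliquthhykc".

egpliquthhykc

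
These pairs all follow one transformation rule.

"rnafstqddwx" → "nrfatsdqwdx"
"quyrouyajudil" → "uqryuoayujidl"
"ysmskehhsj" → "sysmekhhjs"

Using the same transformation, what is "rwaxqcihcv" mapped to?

wrxacqhivc

In each case the input is transformed by: swap each adjacent pair of characters (1↔2, 3↔4, ...).
On "rwaxqcihcv" that produces "wrxacqhivc".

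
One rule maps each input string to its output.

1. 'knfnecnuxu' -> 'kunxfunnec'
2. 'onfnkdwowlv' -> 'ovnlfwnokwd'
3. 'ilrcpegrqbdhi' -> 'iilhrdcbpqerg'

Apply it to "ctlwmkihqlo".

cotllqwhmik

Rule — take characters alternately from the front and the back (1st, last, 2nd, 2nd-last, ...).
So "ctlwmkihqlo" becomes "cotllqwhmik".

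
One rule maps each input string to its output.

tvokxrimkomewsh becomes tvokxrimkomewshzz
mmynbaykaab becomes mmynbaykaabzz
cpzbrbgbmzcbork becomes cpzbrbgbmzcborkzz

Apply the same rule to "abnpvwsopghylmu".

Rule — append "zz".
Doing the same to "abnpvwsopghylmu": "abnpvwsopghylmuzz".

abnpvwsopghylmuzz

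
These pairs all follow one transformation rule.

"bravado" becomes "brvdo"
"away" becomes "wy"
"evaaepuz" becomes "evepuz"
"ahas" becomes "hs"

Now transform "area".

Rule — remove every "a".
Applying that to "area" gives "re".

re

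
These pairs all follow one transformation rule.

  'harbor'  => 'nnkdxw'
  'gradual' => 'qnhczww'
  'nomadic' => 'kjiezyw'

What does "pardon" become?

nlkjzw

The rule is to sort the characters into reverse alphabetical order, then shift every letter 4 places backward in the alphabet (wrapping around).
On "pardon": the first step gives "rponda", and the second then gives "nlkjzw".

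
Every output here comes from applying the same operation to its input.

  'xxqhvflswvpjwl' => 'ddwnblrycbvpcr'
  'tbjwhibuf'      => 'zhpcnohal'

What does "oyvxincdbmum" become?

uebdotijhsas

The rule is to shift every letter 6 places forward in the alphabet (wrapping around).
For "oyvxincdbmum" the result is "uebdotijhsas".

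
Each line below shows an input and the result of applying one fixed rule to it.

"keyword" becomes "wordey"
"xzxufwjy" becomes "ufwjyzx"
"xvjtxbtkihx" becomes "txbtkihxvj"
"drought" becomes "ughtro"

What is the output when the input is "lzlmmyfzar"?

mmyfzarzl

In each case the input is transformed by: delete the first character, then move the first 2 characters to the end (rotate left by 2).
For "lzlmmyfzar", step one produces "zlmmyfzar"; step two turns that into "mmyfzarzl".
(Check on "xzxufwjy": → "zxufwjy" → "ufwjyzx" ✓)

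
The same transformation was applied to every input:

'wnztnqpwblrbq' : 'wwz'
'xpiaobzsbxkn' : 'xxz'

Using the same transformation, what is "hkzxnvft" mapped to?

vxz

Each output is the input with this applied: sort the characters into alphabetical order, then keep only the last 3 characters.
"hkzxnvft" → "fhkntvxz" → "vxz".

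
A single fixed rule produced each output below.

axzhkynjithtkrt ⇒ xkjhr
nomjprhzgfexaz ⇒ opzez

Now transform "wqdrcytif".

Each output is the input with this applied: keep one character in every 3, starting at position 2 (positions 2nd, 5th, 8th, ...).
Doing the same to "wqdrcytif": "qci".

qci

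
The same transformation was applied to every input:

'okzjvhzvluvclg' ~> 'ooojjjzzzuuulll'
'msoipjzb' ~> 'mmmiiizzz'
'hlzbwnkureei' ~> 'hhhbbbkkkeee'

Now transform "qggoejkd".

qqqoookkk

Looking at the pairs, the operation is to keep one character in every 3, starting at position 1 (positions 1st, 4th, 7th, ...), then repeat every character 3 times.
Starting from "qggoejkd": after the first operation, "qok"; after the second, "qqqoookkk".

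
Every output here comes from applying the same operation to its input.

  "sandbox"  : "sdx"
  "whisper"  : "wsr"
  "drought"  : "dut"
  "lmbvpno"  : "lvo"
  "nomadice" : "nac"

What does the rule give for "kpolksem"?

The rule is to keep one character in every 3, starting at position 1 (positions 1st, 4th, 7th, ...).
Doing the same to "kpolksem": "kle".

kle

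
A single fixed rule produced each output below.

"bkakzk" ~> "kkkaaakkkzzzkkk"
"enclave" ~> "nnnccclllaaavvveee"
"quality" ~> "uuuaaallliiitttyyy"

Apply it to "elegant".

llleeegggaaannnttt

The transformation: repeat every character 3 times, then delete the first 3 characters.
"elegant" → "eeellleeegggaaannnttt" → "llleeegggaaannnttt".
(Check on "quality": → "qqquuuaaallliiitttyyy" → "uuuaaallliiitttyyy" ✓)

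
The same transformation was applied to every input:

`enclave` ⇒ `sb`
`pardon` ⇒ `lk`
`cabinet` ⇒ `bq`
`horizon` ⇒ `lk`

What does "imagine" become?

kb

In each case the input is transformed by: shift every letter 3 places backward in the alphabet (wrapping around), then keep only the last 2 characters.
Applying both steps to "imagine": "fjxdfkb", then "kb".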